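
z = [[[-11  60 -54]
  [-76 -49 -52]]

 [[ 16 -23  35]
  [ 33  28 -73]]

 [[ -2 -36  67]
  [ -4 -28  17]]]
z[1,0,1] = -23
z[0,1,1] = -49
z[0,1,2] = -52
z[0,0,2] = -54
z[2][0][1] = -36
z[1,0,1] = -23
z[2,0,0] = -2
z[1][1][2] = -73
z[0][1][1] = -49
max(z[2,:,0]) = -2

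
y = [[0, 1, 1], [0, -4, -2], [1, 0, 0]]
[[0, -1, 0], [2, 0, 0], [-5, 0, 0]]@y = [[0, 4, 2], [0, 2, 2], [0, -5, -5]]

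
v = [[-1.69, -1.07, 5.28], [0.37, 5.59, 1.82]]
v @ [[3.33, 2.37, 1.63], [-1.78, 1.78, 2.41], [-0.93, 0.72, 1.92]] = [[-8.63, -2.11, 4.80], [-10.41, 12.14, 17.57]]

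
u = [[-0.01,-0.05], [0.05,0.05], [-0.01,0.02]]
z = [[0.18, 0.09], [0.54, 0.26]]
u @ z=[[-0.03, -0.01],[0.04, 0.02],[0.01, 0.00]]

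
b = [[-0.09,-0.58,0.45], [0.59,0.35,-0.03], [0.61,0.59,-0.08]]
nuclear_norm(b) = 1.81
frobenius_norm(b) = 1.32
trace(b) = 0.18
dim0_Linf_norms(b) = [0.61, 0.59, 0.45]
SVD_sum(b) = [[-0.38, -0.43, 0.14], [0.41, 0.47, -0.15], [0.54, 0.61, -0.2]] + [[0.29, -0.16, 0.3], [0.16, -0.09, 0.16], [0.09, -0.05, 0.09]] + [[-0.01,0.01,0.01],[0.02,-0.03,-0.04],[-0.02,0.03,0.03]]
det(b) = 0.04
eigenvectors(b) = [[0.08+0.00j, 0.51-0.05j, (0.51+0.05j)], [0.57+0.00j, -0.51-0.29j, (-0.51+0.29j)], [0.82+0.00j, -0.63+0.00j, -0.63-0.00j]]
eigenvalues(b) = [(0.39+0j), (-0.1+0.32j), (-0.1-0.32j)]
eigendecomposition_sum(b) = [[0.04+0.00j, -0.01+0.00j, (0.04+0j)], [0.29+0.00j, (-0.06+0j), (0.28+0j)], [0.42+0.00j, -0.08+0.00j, 0.40+0.00j]] + [[(-0.07+0.14j), (-0.29-0.09j), (0.21+0.05j)],[(0.15-0.08j), (0.2+0.27j), (-0.16-0.18j)],[0.10-0.16j, 0.33+0.15j, (-0.24-0.09j)]] + [[(-0.07-0.14j), -0.29+0.09j, 0.21-0.05j], [(0.15+0.08j), (0.2-0.27j), (-0.16+0.18j)], [(0.1+0.16j), 0.33-0.15j, (-0.24+0.09j)]]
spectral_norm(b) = 1.21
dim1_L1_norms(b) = [1.12, 0.97, 1.28]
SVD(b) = [[-0.48, -0.86, 0.18], [0.53, -0.45, -0.72], [0.7, -0.25, 0.67]] @ diag([1.209517664246704, 0.5265289308853714, 0.07024460702363537]) @ [[0.65, 0.73, -0.24], [-0.65, 0.36, -0.67], [-0.40, 0.59, 0.71]]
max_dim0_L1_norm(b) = 1.52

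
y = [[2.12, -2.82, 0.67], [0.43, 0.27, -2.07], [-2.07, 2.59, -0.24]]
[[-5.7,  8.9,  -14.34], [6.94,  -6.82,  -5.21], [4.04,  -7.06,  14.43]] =y@[[-0.2, 0.58, -4.29], [1.1, -1.97, 2.32], [-3.25, 3.16, 1.93]]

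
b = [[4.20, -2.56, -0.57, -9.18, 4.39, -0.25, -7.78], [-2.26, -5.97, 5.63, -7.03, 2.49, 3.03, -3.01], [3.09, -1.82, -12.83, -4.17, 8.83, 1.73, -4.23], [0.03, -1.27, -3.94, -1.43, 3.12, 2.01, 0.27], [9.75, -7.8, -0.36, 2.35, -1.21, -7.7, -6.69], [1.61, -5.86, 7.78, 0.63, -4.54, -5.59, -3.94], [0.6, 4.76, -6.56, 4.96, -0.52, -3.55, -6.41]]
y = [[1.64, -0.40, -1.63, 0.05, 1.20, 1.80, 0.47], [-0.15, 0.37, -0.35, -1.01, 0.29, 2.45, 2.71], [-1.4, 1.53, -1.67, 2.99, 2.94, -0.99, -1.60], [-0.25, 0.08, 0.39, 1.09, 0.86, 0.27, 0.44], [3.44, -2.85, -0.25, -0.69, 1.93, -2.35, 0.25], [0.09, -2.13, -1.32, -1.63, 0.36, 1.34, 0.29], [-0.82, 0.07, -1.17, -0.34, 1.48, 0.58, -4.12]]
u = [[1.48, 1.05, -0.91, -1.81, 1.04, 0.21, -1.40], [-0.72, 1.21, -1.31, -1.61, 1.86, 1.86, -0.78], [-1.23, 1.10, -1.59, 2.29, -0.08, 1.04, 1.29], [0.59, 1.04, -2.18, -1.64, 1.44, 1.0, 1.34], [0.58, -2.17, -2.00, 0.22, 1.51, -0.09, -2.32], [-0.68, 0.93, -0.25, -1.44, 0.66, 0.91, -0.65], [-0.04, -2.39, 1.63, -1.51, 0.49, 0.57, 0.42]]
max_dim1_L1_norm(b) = 36.7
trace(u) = 2.30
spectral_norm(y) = 6.67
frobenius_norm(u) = 9.20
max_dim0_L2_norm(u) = 4.27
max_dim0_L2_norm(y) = 5.24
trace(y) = 0.58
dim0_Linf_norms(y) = [3.44, 2.85, 1.67, 2.99, 2.94, 2.45, 4.12]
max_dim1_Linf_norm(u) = 2.39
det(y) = 986.77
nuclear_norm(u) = 20.17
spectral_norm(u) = 5.86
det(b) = 62158.71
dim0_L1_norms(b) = [21.54, 30.04, 37.67, 29.75, 25.1, 23.86, 32.33]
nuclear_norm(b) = 72.03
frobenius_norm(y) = 10.87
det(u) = 64.11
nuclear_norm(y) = 24.42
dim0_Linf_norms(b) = [9.75, 7.8, 12.83, 9.18, 8.83, 7.7, 7.78]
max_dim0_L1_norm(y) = 9.88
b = y @ u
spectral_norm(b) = 21.65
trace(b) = -29.24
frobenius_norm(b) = 35.19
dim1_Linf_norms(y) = [1.8, 2.71, 2.99, 1.09, 3.44, 2.13, 4.12]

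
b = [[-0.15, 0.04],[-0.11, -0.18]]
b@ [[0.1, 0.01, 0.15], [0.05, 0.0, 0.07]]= [[-0.01, -0.00, -0.02],[-0.02, -0.00, -0.03]]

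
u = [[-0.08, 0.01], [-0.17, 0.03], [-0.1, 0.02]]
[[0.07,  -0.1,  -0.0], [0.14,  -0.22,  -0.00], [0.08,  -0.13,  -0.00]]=u @ [[-1.01, 1.32, 0.0], [-1.15, 0.22, -0.07]]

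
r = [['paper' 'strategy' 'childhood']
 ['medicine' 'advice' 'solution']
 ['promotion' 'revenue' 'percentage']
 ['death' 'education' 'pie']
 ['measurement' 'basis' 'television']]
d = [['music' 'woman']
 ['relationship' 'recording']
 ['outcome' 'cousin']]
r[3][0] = 'death'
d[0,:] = ['music', 'woman']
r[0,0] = 'paper'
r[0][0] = 'paper'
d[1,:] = ['relationship', 'recording']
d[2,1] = 'cousin'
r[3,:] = ['death', 'education', 'pie']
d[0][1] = 'woman'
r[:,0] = ['paper', 'medicine', 'promotion', 'death', 'measurement']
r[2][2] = 'percentage'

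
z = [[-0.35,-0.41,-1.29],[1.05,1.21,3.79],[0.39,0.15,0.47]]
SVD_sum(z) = [[-0.37, -0.41, -1.29], [1.08, 1.21, 3.78], [0.15, 0.17, 0.53]] + [[0.02, -0.0, -0.00], [-0.03, 0.00, 0.01], [0.24, -0.02, -0.06]] + [[-0.0, 0.0, -0.00], [-0.00, 0.0, -0.00], [0.00, -0.00, 0.00]]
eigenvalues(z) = [0.98, 0.35, 0.01]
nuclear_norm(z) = 4.63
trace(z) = 1.33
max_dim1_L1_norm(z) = 6.05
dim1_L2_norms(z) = [1.4, 4.11, 0.63]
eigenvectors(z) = [[-0.32, 0.32, 0.01],[0.95, -0.94, -0.95],[0.03, 0.12, 0.3]]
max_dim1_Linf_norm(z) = 3.79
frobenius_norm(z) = 4.39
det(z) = 0.00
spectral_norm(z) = 4.38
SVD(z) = [[-0.32, 0.07, 0.95], [0.94, -0.12, 0.32], [0.13, 0.99, -0.03]] @ diag([4.383914082502394, 0.24938834384657663, 0.001664689356270174]) @ [[0.26, 0.29, 0.92], [0.97, -0.08, -0.25], [-0.00, 0.95, -0.3]]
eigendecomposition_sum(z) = [[-1.09, -0.64, -2.00], [3.20, 1.87, 5.85], [0.11, 0.06, 0.2]] + [[0.74, 0.23, 0.71], [-2.17, -0.67, -2.06], [0.29, 0.09, 0.27]] + [[-0.00, -0.00, 0.00],[0.02, 0.01, -0.0],[-0.01, -0.0, 0.0]]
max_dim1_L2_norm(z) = 4.11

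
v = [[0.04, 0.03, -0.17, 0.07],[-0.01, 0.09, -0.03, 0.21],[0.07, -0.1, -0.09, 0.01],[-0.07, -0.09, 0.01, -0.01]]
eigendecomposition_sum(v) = [[(0.02+0.03j), 0.04-0.01j, -0.03-0.00j, (0.02-0.05j)], [-0.03+0.04j, 0.05+0.04j, -0.01-0.04j, (0.09-0.01j)], [-0.02j, -0.03-0.01j, (0.01+0.01j), (-0.03+0.02j)], [-0.03-0.03j, (-0.04+0.03j), (0.03-0j), -0.01+0.06j]] + [[(0.02-0.03j), 0.04+0.01j, (-0.03+0j), 0.02+0.05j], [-0.03-0.04j, 0.05-0.04j, -0.01+0.04j, (0.09+0.01j)], [0.00+0.02j, (-0.03+0.01j), (0.01-0.01j), -0.03-0.02j], [(-0.03+0.03j), (-0.04-0.03j), (0.03+0j), -0.01-0.06j]] + [[0.04j, (-0.02-0.01j), (-0.06-0.02j), 0.02+0.04j], [0.02-0.01j, -0.00+0.01j, (-0+0.04j), 0.02-0.01j], [0.03+0.03j, (-0.02+0j), -0.06+0.02j, 0.04+0.02j], [(-0.01+0.02j), (-0.01-0.01j), -0.03-0.02j, 0.00+0.02j]] + [[-0.04j, (-0.02+0.01j), (-0.06+0.02j), 0.02-0.04j], [(0.02+0.01j), -0.00-0.01j, (-0-0.04j), (0.02+0.01j)], [0.03-0.03j, (-0.02-0j), -0.06-0.02j, (0.04-0.02j)], [(-0.01-0.02j), -0.01+0.01j, (-0.03+0.02j), -0.02j]]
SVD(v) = [[-0.58, 0.52, -0.25, 0.58], [-0.78, -0.45, 0.37, -0.23], [-0.10, 0.72, 0.28, -0.62], [0.20, 0.1, 0.85, 0.47]] @ diag([0.26747265008044563, 0.19446912134078623, 0.11067349847513558, 0.06474194188592171]) @ [[-0.14, -0.36, 0.50, -0.78], [0.35, -0.55, -0.71, -0.26], [-0.48, -0.71, 0.12, 0.50], [-0.79, 0.25, -0.48, -0.29]]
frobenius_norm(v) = 0.35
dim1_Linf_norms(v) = [0.17, 0.21, 0.1, 0.09]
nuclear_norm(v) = 0.64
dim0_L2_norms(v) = [0.11, 0.16, 0.19, 0.22]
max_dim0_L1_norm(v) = 0.31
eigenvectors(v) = [[0.19-0.37j, (0.19+0.37j), -0.61+0.00j, (-0.61-0j)],[(0.71+0j), (0.71-0j), 0.09+0.35j, 0.09-0.35j],[-0.26+0.11j, -0.26-0.11j, (-0.47+0.38j), (-0.47-0.38j)],[-0.09+0.49j, -0.09-0.49j, -0.33-0.15j, -0.33+0.15j]]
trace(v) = 0.03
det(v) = 0.00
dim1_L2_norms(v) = [0.19, 0.23, 0.15, 0.11]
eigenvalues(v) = [(0.07+0.15j), (0.07-0.15j), (-0.06+0.1j), (-0.06-0.1j)]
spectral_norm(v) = 0.27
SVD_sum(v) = [[0.02, 0.06, -0.08, 0.12],[0.03, 0.08, -0.10, 0.16],[0.00, 0.01, -0.01, 0.02],[-0.01, -0.02, 0.03, -0.04]] + [[0.04, -0.05, -0.07, -0.03], [-0.03, 0.05, 0.06, 0.02], [0.05, -0.08, -0.1, -0.04], [0.01, -0.01, -0.01, -0.01]] + [[0.01,  0.02,  -0.0,  -0.01], [-0.02,  -0.03,  0.01,  0.02], [-0.02,  -0.02,  0.0,  0.02], [-0.05,  -0.07,  0.01,  0.05]] + [[-0.03,  0.01,  -0.02,  -0.01], [0.01,  -0.0,  0.01,  0.00], [0.03,  -0.01,  0.02,  0.01], [-0.02,  0.01,  -0.01,  -0.01]]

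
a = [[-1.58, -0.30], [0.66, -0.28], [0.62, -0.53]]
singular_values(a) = [1.82, 0.67]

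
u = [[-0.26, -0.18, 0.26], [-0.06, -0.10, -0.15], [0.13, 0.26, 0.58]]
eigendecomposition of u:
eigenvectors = [[-0.34, 0.97, -0.68], [0.24, 0.14, 0.71], [-0.91, -0.18, -0.17]]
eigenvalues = [0.56, -0.33, -0.01]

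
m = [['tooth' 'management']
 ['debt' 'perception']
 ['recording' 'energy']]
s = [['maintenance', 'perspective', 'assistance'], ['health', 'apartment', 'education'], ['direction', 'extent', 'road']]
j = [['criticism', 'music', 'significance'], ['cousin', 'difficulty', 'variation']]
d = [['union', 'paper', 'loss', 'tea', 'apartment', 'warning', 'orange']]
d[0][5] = 'warning'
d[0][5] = 'warning'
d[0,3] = 'tea'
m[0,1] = 'management'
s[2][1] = 'extent'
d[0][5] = 'warning'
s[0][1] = 'perspective'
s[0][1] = 'perspective'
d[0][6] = 'orange'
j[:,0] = ['criticism', 'cousin']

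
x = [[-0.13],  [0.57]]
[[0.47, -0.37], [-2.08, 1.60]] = x @ [[-3.65,  2.81]]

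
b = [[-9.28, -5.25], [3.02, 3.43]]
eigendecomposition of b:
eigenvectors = [[-0.97, 0.42], [0.26, -0.91]]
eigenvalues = [-7.88, 2.03]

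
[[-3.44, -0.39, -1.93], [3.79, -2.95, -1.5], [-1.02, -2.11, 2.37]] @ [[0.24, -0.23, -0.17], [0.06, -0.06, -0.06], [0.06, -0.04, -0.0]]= [[-0.96, 0.89, 0.61], [0.64, -0.63, -0.47], [-0.23, 0.27, 0.3]]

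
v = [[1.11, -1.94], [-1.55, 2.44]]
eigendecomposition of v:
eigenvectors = [[-0.85,0.61],[-0.52,-0.79]]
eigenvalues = [-0.08, 3.63]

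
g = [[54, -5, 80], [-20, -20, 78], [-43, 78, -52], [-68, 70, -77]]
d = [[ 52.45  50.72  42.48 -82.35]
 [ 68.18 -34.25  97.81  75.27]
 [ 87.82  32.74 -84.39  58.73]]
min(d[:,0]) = 52.45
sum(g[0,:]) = 129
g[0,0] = 54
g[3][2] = -77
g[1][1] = -20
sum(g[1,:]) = 38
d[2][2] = -84.39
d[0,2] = 42.48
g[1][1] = -20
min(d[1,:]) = -34.25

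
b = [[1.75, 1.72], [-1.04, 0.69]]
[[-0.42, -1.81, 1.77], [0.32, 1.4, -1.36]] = b @ [[-0.28, -1.22, 1.19], [0.04, 0.19, -0.18]]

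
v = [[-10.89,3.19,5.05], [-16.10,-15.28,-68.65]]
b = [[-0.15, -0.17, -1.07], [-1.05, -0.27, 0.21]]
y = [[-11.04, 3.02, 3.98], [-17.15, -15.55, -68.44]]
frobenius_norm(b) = 1.55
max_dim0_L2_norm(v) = 68.84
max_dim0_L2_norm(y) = 68.56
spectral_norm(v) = 72.22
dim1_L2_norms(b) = [1.09, 1.1]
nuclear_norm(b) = 2.20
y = v + b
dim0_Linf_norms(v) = [16.1, 15.28, 68.65]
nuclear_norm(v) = 84.24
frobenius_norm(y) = 73.26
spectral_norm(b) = 1.11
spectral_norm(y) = 72.27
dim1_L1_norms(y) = [18.04, 101.14]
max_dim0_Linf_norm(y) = 68.44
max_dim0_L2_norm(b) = 1.09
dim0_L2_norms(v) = [19.44, 15.61, 68.84]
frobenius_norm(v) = 73.21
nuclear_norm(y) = 84.25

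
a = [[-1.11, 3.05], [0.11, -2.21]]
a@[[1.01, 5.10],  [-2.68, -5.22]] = [[-9.30,  -21.58], [6.03,  12.10]]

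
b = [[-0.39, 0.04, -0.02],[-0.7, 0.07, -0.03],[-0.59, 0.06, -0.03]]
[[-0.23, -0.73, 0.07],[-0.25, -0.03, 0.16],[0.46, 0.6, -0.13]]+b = [[-0.62,  -0.69,  0.05], [-0.95,  0.04,  0.13], [-0.13,  0.66,  -0.16]]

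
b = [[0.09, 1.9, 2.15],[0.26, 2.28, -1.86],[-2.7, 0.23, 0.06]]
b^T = [[0.09,0.26,-2.70], [1.9,2.28,0.23], [2.15,-1.86,0.06]]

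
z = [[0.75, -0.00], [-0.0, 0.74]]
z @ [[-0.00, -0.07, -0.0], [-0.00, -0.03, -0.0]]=[[0.0, -0.05, 0.0], [0.00, -0.02, 0.0]]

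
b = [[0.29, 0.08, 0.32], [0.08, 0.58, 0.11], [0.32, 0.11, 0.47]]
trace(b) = 1.34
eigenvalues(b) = [0.05, 0.8, 0.49]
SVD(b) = [[-0.51, 0.32, -0.80], [-0.53, -0.85, -0.01], [-0.68, 0.42, 0.60]] @ diag([0.79745984874897, 0.49496951882277124, 0.047570632428258944]) @ [[-0.51,  -0.53,  -0.68], [0.32,  -0.85,  0.42], [-0.8,  -0.01,  0.60]]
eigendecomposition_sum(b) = [[0.03,0.00,-0.02], [0.00,0.00,-0.00], [-0.02,-0.00,0.02]] + [[0.21, 0.22, 0.28], [0.22, 0.22, 0.29], [0.28, 0.29, 0.37]] + [[0.05, -0.14, 0.07], [-0.14, 0.36, -0.18], [0.07, -0.18, 0.09]]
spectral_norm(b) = 0.80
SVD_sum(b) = [[0.21, 0.22, 0.28],[0.22, 0.22, 0.29],[0.28, 0.29, 0.37]] + [[0.05, -0.14, 0.07],[-0.14, 0.36, -0.18],[0.07, -0.18, 0.09]] + [[0.03, 0.0, -0.02], [0.0, 0.0, -0.0], [-0.02, -0.0, 0.02]]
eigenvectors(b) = [[0.8, -0.51, 0.32],[0.01, -0.53, -0.85],[-0.60, -0.68, 0.42]]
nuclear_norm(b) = 1.34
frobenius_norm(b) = 0.94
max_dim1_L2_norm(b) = 0.6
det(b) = 0.02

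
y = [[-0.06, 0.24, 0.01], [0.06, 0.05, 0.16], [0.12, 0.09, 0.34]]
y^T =[[-0.06, 0.06, 0.12], [0.24, 0.05, 0.09], [0.01, 0.16, 0.34]]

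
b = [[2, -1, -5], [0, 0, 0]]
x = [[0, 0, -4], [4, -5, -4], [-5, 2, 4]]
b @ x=[[21, -5, -24], [0, 0, 0]]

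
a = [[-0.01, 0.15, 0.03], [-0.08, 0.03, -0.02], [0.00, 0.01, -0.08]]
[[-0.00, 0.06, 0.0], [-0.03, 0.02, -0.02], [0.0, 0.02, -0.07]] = a@[[0.32, -0.01, -0.01], [-0.01, 0.44, -0.15], [-0.01, -0.15, 0.87]]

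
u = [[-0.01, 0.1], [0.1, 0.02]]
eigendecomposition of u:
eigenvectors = [[-0.76, -0.65], [0.65, -0.76]]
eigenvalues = [-0.1, 0.11]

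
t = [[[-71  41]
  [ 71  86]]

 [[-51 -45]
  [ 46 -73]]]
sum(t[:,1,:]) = 130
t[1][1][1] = -73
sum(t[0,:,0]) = 0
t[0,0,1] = 41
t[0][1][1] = 86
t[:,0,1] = [41, -45]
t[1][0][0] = -51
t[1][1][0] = 46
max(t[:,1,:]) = 86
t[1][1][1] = -73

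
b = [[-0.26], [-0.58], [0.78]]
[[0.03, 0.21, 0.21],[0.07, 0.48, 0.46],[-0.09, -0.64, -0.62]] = b@[[-0.12, -0.82, -0.79]]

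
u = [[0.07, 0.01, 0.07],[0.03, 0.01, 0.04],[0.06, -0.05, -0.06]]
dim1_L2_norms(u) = [0.1, 0.05, 0.1]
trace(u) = 0.02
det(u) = -0.00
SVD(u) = [[-0.84, 0.30, -0.45],[-0.45, 0.07, 0.89],[0.3, 0.95, 0.08]] @ diag([0.11286383389348288, 0.09726946299136137, 0.0006376270355589811]) @ [[-0.48, -0.25, -0.84],[0.83, -0.45, -0.34],[0.29, 0.86, -0.42]]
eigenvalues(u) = [0.09, -0.07, 0.0]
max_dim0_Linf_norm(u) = 0.07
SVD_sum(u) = [[0.05, 0.02, 0.08], [0.02, 0.01, 0.04], [-0.02, -0.01, -0.03]] + [[0.02, -0.01, -0.01], [0.01, -0.00, -0.0], [0.08, -0.04, -0.03]] + [[-0.0, -0.00, 0.00], [0.00, 0.0, -0.0], [0.00, 0.00, -0.0]]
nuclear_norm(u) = 0.21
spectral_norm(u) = 0.11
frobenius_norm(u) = 0.15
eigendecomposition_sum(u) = [[0.09, -0.01, 0.04], [0.04, -0.01, 0.02], [0.02, -0.0, 0.01]] + [[-0.02, 0.02, 0.03],[-0.01, 0.01, 0.02],[0.04, -0.05, -0.07]] + [[-0.0, 0.0, 0.0], [-0.0, 0.00, 0.00], [0.00, -0.0, -0.00]]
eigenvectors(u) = [[0.88, 0.41, -0.30], [0.43, 0.27, -0.86], [0.21, -0.87, 0.41]]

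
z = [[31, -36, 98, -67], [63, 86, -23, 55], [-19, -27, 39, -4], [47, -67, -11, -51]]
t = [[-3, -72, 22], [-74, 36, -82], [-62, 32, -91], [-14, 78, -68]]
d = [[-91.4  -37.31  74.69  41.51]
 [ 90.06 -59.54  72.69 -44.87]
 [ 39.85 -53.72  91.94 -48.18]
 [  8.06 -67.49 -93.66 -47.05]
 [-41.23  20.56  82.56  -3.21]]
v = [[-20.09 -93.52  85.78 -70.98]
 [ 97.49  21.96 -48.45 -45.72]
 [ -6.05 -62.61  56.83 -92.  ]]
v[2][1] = -62.61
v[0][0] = -20.09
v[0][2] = 85.78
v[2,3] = -92.0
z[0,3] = -67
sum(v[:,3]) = -208.7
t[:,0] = [-3, -74, -62, -14]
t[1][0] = -74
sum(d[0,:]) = -12.510000000000012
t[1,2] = -82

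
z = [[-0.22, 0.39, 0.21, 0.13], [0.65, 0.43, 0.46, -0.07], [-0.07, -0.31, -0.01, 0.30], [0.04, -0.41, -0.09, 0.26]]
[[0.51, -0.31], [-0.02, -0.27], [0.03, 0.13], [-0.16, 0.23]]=z @ [[-0.76, 0.27], [0.38, -0.33], [0.72, -0.64], [0.35, 0.12]]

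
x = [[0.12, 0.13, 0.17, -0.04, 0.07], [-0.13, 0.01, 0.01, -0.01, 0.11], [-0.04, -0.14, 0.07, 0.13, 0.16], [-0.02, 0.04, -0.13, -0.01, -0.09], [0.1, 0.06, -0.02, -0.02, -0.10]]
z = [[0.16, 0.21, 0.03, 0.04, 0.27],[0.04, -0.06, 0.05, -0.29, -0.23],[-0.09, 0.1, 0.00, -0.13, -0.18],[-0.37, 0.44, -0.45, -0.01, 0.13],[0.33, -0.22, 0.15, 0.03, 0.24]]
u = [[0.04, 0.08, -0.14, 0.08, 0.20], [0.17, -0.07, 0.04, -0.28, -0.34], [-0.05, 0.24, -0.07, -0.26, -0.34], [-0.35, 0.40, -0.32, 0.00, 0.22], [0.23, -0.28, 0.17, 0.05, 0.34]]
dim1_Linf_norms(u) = [0.2, 0.34, 0.34, 0.4, 0.34]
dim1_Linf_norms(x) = [0.17, 0.13, 0.16, 0.13, 0.1]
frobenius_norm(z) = 1.07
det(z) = 0.00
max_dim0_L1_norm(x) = 0.53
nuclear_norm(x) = 0.82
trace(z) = 0.33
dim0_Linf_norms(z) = [0.37, 0.44, 0.45, 0.29, 0.27]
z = x + u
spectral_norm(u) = 0.80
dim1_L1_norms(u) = [0.54, 0.9, 0.96, 1.29, 1.07]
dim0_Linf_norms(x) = [0.13, 0.14, 0.17, 0.13, 0.16]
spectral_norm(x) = 0.33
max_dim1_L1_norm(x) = 0.54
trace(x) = 0.09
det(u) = 0.00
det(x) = -0.00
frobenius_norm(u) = 1.12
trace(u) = 0.24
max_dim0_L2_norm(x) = 0.25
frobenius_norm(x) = 0.46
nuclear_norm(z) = 1.86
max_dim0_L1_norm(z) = 1.05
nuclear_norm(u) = 1.95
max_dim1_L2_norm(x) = 0.26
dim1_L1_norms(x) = [0.53, 0.27, 0.54, 0.29, 0.3]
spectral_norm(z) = 0.84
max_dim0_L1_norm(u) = 1.44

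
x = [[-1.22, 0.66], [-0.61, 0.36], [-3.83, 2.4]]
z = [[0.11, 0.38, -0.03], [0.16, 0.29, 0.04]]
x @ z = [[-0.03, -0.27, 0.06], [-0.01, -0.13, 0.03], [-0.04, -0.76, 0.21]]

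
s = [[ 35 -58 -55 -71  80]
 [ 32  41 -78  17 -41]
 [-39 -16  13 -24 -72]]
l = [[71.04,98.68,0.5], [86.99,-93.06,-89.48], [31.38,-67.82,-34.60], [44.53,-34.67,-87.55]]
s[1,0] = 32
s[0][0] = 35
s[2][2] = 13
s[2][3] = -24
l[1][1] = -93.06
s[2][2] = 13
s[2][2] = 13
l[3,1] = -34.67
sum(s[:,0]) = 28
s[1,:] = [32, 41, -78, 17, -41]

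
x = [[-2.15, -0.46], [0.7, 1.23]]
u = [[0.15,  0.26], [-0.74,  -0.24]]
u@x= [[-0.14, 0.25], [1.42, 0.05]]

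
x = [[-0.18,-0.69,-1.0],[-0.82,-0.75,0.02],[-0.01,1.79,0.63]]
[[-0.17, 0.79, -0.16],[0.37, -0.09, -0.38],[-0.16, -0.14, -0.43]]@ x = [[-0.62, -0.76, 0.09], [0.01, -0.87, -0.61], [0.15, -0.55, -0.11]]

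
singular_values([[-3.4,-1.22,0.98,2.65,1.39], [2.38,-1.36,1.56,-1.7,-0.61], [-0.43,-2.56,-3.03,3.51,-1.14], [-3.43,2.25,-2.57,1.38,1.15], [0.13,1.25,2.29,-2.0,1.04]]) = [7.81, 5.4, 3.73, 0.42, 0.16]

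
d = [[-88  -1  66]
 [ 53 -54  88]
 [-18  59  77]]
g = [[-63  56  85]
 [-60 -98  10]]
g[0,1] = 56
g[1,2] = 10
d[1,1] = -54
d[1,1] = -54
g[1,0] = -60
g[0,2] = 85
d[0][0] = -88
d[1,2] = 88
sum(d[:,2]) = 231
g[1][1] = -98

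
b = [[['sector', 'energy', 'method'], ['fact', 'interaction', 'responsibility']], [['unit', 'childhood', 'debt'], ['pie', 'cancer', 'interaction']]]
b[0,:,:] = [['sector', 'energy', 'method'], ['fact', 'interaction', 'responsibility']]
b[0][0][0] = 'sector'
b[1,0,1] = 'childhood'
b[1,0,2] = 'debt'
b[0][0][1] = 'energy'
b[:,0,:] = [['sector', 'energy', 'method'], ['unit', 'childhood', 'debt']]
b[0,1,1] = 'interaction'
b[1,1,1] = 'cancer'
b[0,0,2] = 'method'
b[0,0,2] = 'method'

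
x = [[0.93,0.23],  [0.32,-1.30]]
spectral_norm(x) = 1.34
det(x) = -1.28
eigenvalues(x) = [0.96, -1.33]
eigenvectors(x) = [[0.99, -0.1], [0.14, 0.99]]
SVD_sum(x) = [[-0.00, 0.00], [0.32, -1.3]] + [[0.93, 0.23], [0.0, 0.00]]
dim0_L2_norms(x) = [0.98, 1.32]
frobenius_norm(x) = 1.65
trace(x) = -0.37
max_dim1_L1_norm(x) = 1.62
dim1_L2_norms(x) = [0.96, 1.34]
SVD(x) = [[-0.0, 1.00], [1.00, 0.0]] @ diag([1.338806274641229, 0.9580176193480338]) @ [[0.24, -0.97], [0.97, 0.24]]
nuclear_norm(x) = 2.30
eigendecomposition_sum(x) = [[0.95,0.10],[0.13,0.01]] + [[-0.02, 0.13], [0.19, -1.31]]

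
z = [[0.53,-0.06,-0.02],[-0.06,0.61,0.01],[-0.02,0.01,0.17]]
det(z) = 0.05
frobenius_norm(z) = 0.83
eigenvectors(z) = [[0.47, -0.88, 0.05], [-0.88, -0.48, -0.02], [-0.04, 0.04, 1.0]]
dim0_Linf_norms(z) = [0.53, 0.61, 0.17]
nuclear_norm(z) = 1.31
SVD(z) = [[-0.47, -0.88, 0.05], [0.88, -0.48, -0.02], [0.04, 0.04, 1.00]] @ diag([0.6428174673830993, 0.49839332593245383, 0.16878920668444689]) @ [[-0.47, 0.88, 0.04], [-0.88, -0.48, 0.04], [0.05, -0.02, 1.00]]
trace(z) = 1.31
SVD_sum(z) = [[0.14, -0.27, -0.01], [-0.27, 0.50, 0.02], [-0.01, 0.02, 0.0]] + [[0.38, 0.21, -0.02], [0.21, 0.11, -0.01], [-0.02, -0.01, 0.0]] + [[0.0, -0.0, 0.01],[-0.0, 0.00, -0.0],[0.01, -0.00, 0.17]]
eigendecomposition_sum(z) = [[0.14,-0.27,-0.01], [-0.27,0.5,0.02], [-0.01,0.02,0.0]] + [[0.38, 0.21, -0.02], [0.21, 0.11, -0.01], [-0.02, -0.01, 0.00]] + [[0.00, -0.00, 0.01], [-0.0, 0.0, -0.0], [0.01, -0.0, 0.17]]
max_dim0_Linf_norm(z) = 0.61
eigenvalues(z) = [0.64, 0.5, 0.17]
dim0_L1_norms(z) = [0.61, 0.68, 0.2]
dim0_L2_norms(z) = [0.53, 0.61, 0.17]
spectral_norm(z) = 0.64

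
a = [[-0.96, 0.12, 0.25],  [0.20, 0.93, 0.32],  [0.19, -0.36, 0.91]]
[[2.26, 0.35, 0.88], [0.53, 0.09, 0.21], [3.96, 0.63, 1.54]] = a@[[-1.3, -0.20, -0.50], [-0.65, -0.1, -0.25], [4.37, 0.69, 1.70]]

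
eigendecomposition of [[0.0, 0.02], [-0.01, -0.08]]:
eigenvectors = [[0.99, -0.25], [-0.13, 0.97]]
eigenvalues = [-0.0, -0.08]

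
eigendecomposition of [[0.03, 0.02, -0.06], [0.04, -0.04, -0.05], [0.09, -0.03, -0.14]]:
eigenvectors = [[-0.29, -0.84, 0.74], [-0.39, -0.23, -0.19], [-0.88, -0.49, 0.64]]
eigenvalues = [-0.12, 0.0, -0.03]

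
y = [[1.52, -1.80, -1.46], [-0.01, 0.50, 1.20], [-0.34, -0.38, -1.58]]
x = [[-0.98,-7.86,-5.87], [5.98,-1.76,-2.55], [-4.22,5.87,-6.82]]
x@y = [[0.58, 0.06, 1.27], [9.97, -10.68, -6.81], [-4.15, 13.12, 23.98]]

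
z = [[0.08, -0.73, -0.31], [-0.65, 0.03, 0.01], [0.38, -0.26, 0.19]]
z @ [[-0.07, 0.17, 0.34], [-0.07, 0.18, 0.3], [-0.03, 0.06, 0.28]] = [[0.05, -0.14, -0.28], [0.04, -0.1, -0.21], [-0.01, 0.03, 0.10]]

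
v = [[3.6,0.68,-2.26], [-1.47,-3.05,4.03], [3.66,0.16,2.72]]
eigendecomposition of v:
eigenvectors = [[(-0.04-0.53j), -0.04+0.53j, (-0.09+0j)], [(-0.35+0.28j), (-0.35-0.28j), 0.99+0.00j], [-0.72+0.00j, -0.72-0.00j, (0.03+0j)]]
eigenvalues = [(3.02+2.6j), (3.02-2.6j), (-2.77+0j)]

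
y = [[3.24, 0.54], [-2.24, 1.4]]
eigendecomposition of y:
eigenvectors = [[(-0.37-0.24j),(-0.37+0.24j)],[(0.9+0j),0.90-0.00j]]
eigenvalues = [(2.32+0.6j), (2.32-0.6j)]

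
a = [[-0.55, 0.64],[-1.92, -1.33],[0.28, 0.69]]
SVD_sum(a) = [[-0.05, -0.03], [-1.87, -1.4], [0.51, 0.38]] + [[-0.50, 0.67], [-0.05, 0.07], [-0.23, 0.31]]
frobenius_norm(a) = 2.59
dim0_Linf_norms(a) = [1.92, 1.33]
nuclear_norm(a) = 3.35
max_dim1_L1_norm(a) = 3.25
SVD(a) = [[-0.02, 0.91], [-0.96, 0.09], [0.26, 0.41]] @ diag([2.4202783767983806, 0.9295980737943668]) @ [[0.80,0.60], [-0.60,0.80]]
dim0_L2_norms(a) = [2.02, 1.63]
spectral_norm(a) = 2.42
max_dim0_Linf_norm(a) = 1.92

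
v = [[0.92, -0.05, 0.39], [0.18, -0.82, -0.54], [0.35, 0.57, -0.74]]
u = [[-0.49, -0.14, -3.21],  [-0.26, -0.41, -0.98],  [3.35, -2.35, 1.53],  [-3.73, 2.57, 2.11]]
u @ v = [[-1.60, -1.69, 2.26], [-0.66, -0.21, 0.85], [3.19, 2.63, 1.44], [-2.23, -0.72, -4.4]]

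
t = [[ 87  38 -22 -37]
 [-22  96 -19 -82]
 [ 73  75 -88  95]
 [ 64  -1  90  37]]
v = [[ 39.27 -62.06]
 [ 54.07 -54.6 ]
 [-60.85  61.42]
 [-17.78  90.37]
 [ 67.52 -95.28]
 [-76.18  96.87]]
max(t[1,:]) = 96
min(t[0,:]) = -37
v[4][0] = 67.52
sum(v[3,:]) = 72.59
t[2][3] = 95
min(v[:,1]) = -95.28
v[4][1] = -95.28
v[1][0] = 54.07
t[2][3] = 95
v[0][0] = 39.27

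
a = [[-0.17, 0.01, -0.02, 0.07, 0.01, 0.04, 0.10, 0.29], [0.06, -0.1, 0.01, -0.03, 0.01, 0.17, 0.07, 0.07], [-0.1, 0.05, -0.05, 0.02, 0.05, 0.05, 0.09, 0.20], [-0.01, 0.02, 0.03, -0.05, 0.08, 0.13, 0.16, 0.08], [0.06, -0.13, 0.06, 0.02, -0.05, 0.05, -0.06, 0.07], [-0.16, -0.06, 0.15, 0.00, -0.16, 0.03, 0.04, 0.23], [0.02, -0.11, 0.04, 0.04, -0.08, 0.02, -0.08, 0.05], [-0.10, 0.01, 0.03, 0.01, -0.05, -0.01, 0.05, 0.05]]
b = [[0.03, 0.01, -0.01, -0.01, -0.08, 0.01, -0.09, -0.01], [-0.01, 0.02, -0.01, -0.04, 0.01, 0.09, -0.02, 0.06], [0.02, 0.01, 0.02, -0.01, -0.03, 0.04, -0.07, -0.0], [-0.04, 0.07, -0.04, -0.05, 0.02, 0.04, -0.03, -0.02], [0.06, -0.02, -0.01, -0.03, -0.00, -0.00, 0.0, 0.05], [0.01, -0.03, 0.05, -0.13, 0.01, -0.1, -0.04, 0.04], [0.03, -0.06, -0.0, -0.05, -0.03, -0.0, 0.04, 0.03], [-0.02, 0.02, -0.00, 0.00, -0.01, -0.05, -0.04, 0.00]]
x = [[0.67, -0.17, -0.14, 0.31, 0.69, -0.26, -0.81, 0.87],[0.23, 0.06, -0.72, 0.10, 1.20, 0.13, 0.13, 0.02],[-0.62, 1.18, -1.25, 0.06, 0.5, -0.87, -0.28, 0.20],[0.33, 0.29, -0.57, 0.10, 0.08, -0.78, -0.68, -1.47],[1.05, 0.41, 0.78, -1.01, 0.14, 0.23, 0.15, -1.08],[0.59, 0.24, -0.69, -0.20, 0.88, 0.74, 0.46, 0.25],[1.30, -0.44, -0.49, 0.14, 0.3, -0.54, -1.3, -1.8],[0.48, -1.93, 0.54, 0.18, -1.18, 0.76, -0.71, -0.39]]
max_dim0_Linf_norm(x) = 1.93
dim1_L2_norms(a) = [0.36, 0.23, 0.26, 0.24, 0.19, 0.36, 0.18, 0.14]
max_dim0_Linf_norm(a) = 0.29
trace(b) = -0.04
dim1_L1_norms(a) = [0.71, 0.52, 0.61, 0.56, 0.5, 0.83, 0.44, 0.31]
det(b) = 0.00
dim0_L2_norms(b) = [0.09, 0.1, 0.07, 0.16, 0.09, 0.15, 0.14, 0.1]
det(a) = -0.00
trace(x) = -1.23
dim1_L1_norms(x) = [3.92, 2.59, 4.96, 4.3, 4.85, 4.05, 6.31, 6.17]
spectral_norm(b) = 0.20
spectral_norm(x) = 3.54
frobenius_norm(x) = 5.82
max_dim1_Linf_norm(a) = 0.29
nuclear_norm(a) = 1.43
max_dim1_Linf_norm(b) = 0.13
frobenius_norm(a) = 0.73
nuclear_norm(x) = 13.02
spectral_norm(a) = 0.56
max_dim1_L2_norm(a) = 0.36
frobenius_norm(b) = 0.33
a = b @ x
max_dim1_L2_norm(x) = 2.73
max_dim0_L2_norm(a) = 0.45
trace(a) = -0.42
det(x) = -0.01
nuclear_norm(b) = 0.77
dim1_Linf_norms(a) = [0.29, 0.17, 0.2, 0.16, 0.13, 0.23, 0.11, 0.1]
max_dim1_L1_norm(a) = 0.83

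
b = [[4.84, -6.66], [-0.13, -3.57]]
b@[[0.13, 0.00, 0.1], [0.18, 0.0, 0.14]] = [[-0.57,0.0,-0.45], [-0.66,0.00,-0.51]]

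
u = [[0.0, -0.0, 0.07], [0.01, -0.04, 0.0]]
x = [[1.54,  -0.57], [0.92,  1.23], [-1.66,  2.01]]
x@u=[[-0.01, 0.02, 0.11], [0.01, -0.05, 0.06], [0.02, -0.08, -0.12]]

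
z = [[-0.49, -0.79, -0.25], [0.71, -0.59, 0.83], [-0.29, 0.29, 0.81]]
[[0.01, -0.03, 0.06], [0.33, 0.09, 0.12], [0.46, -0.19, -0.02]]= z@[[-0.19, 0.23, 0.04], [-0.06, -0.06, -0.11], [0.52, -0.13, 0.03]]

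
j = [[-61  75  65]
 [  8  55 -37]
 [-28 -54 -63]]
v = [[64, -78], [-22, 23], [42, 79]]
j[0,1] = 75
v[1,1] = 23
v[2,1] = 79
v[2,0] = 42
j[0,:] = [-61, 75, 65]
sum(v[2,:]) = 121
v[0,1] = -78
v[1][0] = -22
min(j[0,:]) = -61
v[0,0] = 64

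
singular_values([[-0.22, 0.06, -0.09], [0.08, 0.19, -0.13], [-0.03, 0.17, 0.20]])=[0.27, 0.25, 0.23]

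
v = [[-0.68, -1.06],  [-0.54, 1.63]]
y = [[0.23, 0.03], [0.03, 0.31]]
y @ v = [[-0.17,-0.19], [-0.19,0.47]]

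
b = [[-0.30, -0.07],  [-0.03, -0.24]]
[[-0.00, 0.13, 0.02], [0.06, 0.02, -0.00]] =b@[[0.07, -0.43, -0.08],[-0.27, -0.02, 0.01]]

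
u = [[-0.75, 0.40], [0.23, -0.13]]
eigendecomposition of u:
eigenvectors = [[-0.96, -0.47], [0.30, -0.88]]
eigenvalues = [-0.87, -0.01]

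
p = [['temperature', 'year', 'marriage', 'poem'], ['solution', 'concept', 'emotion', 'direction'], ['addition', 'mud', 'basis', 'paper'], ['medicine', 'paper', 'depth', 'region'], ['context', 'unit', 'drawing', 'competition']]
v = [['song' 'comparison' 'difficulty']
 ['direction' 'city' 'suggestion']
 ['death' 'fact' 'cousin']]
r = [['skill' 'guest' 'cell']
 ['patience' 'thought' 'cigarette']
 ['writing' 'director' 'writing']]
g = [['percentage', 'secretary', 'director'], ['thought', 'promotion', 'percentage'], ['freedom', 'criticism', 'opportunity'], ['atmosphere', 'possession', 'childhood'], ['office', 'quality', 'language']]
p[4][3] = 'competition'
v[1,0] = 'direction'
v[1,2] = 'suggestion'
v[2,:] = ['death', 'fact', 'cousin']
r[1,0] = 'patience'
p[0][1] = 'year'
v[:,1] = ['comparison', 'city', 'fact']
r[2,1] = 'director'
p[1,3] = 'direction'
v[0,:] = ['song', 'comparison', 'difficulty']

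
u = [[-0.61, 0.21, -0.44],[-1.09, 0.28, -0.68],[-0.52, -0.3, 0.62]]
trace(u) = 0.29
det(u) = 0.03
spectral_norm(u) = 1.53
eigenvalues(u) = [-0.6, -0.05, 0.94]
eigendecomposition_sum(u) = [[-0.61,0.09,-0.17], [-1.19,0.17,-0.33], [-0.55,0.08,-0.16]] + [[0.0, -0.00, 0.00],[0.09, -0.05, 0.01],[0.04, -0.02, 0.0]] + [[0.00, 0.12, -0.27],[0.0, 0.16, -0.35],[-0.01, -0.35, 0.77]]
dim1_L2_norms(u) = [0.78, 1.31, 0.86]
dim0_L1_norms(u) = [2.22, 0.79, 1.74]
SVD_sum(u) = [[-0.64, 0.17, -0.40],  [-1.09, 0.29, -0.68],  [-0.03, 0.01, -0.02]] + [[0.03, 0.02, -0.04], [-0.0, -0.00, 0.01], [-0.49, -0.31, 0.64]] + [[-0.0, 0.02, 0.01], [0.00, -0.01, -0.00], [-0.0, 0.0, 0.0]]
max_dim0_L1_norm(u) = 2.22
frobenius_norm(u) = 1.76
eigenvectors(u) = [[-0.42,0.01,-0.3],  [-0.82,0.91,-0.4],  [-0.38,0.42,0.87]]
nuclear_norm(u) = 2.41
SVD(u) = [[-0.51,-0.07,-0.86], [-0.86,0.01,0.51], [-0.03,1.00,-0.06]] @ diag([1.5285493017179559, 0.86407528921805, 0.02027132902137878]) @ [[0.83,  -0.22,  0.52], [-0.56,  -0.36,  0.74], [0.02,  -0.91,  -0.42]]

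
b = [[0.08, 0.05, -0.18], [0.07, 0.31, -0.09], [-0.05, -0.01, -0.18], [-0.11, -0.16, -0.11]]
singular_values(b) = [0.38, 0.28, 0.09]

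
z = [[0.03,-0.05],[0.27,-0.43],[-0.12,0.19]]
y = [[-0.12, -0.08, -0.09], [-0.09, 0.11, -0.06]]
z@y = [[0.0, -0.01, 0.0], [0.01, -0.07, 0.00], [-0.0, 0.03, -0.00]]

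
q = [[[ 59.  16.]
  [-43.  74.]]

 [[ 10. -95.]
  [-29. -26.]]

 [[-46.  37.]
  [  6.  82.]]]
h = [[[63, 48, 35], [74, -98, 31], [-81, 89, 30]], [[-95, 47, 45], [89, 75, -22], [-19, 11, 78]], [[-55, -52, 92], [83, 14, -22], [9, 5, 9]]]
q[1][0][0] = 10.0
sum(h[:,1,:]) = 224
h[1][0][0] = -95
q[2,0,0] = -46.0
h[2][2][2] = 9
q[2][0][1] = 37.0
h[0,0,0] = 63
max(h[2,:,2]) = 92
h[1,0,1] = 47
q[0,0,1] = 16.0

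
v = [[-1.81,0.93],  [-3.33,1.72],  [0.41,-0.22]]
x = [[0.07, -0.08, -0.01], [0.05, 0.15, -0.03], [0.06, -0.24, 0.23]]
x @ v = [[0.14,  -0.07],[-0.60,  0.31],[0.78,  -0.41]]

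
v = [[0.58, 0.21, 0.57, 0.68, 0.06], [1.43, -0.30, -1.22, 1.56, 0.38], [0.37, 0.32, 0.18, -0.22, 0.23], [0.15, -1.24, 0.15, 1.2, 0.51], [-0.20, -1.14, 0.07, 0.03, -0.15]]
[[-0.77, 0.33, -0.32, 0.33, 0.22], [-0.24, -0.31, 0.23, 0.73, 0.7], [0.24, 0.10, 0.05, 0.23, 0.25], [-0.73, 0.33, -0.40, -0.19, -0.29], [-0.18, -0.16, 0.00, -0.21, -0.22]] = v @[[0.07, -0.19, 0.23, 0.63, 0.64],[0.01, 0.15, -0.06, 0.1, 0.09],[-0.55, 0.41, -0.36, -0.01, -0.09],[-0.79, 0.22, -0.33, -0.05, -0.16],[0.59, 0.42, -0.11, -0.2, -0.14]]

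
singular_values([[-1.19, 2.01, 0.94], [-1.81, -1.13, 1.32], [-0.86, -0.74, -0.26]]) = [2.76, 2.44, 0.65]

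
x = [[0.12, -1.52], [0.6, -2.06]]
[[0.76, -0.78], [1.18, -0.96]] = x @[[0.36,  0.22],[-0.47,  0.53]]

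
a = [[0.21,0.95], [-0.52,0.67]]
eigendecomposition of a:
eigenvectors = [[0.80+0.00j,0.80-0.00j], [(0.19+0.56j),(0.19-0.56j)]]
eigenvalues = [(0.44+0.66j), (0.44-0.66j)]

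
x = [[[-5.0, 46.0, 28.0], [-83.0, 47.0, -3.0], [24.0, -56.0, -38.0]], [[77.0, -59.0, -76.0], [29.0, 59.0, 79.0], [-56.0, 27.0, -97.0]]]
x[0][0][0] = -5.0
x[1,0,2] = -76.0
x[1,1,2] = 79.0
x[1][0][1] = -59.0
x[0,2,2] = -38.0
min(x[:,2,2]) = -97.0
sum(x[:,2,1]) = -29.0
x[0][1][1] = 47.0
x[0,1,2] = -3.0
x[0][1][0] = -83.0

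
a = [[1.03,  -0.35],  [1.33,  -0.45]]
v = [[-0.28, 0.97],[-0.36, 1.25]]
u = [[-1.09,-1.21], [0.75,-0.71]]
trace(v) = 0.97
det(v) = -0.00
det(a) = 0.00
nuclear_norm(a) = 1.78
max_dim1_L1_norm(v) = 1.61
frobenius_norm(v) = 1.65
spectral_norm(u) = 1.63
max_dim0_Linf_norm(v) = 1.25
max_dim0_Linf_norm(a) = 1.33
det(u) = 1.68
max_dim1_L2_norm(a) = 1.4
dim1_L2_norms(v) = [1.01, 1.3]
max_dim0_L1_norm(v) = 2.22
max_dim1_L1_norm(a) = 1.78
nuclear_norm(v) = 1.65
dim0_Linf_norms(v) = [0.36, 1.25]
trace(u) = -1.80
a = v @ u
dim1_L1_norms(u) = [2.3, 1.46]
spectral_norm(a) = 1.78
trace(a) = 0.58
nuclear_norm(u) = 2.66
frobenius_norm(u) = 1.93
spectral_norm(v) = 1.65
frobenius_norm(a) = 1.78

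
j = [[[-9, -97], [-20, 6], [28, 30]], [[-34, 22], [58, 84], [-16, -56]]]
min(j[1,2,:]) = -56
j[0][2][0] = 28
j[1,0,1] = 22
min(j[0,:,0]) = -20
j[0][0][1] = -97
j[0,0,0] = -9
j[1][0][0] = -34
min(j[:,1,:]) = -20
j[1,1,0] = 58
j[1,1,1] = 84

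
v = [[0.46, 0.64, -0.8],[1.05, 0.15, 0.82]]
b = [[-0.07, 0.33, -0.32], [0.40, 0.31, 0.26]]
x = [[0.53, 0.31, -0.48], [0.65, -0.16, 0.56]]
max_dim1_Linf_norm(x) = 0.65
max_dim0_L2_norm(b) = 0.45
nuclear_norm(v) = 2.46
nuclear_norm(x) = 1.65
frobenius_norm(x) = 1.17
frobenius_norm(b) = 0.73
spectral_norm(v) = 1.34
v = x + b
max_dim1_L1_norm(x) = 1.37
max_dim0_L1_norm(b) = 0.64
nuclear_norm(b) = 1.03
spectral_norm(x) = 0.88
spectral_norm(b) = 0.57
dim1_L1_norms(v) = [1.9, 2.02]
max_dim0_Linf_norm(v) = 1.05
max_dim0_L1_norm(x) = 1.18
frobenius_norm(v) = 1.75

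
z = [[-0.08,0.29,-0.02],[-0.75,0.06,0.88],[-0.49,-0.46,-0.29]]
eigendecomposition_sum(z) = [[-0.20+0.00j,0.00-0.00j,-0.12-0.00j], [0.18-0.00j,-0.00+0.00j,(0.11+0j)], [(-0.25+0j),0.01-0.00j,(-0.15-0j)]] + [[(0.06+0.17j),  (0.14+0j),  0.05-0.14j],[-0.46+0.21j,  0.03+0.39j,  0.39+0.11j],[-0.12-0.28j,  -0.23+0.01j,  -0.07+0.23j]] + [[0.06-0.17j,(0.14-0j),0.05+0.14j], [-0.46-0.21j,(0.03-0.39j),0.39-0.11j], [(-0.12+0.28j),(-0.23-0.01j),(-0.07-0.23j)]]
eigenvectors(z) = [[-0.54+0.00j, (-0.03+0.3j), -0.03-0.30j],[(0.48+0j), -0.82+0.00j, -0.82-0.00j],[-0.69+0.00j, 0.01-0.49j, (0.01+0.49j)]]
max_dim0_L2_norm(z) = 0.93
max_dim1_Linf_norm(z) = 0.88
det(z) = -0.23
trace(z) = -0.31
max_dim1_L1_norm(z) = 1.69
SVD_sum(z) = [[-0.03, 0.00, 0.03], [-0.79, 0.03, 0.84], [-0.08, 0.0, 0.08]] + [[0.08, 0.1, 0.07], [0.04, 0.05, 0.03], [-0.39, -0.5, -0.35]] + [[-0.13, 0.19, -0.13], [0.01, -0.01, 0.01], [-0.03, 0.04, -0.03]]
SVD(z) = [[-0.04, -0.2, -0.98],[-0.99, -0.09, 0.06],[-0.1, 0.98, -0.2]] @ diag([1.1624736973413343, 0.739120343562521, 0.26373475448182493]) @ [[0.69,-0.02,-0.73],[-0.53,-0.69,-0.48],[0.49,-0.72,0.49]]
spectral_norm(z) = 1.16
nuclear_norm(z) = 2.17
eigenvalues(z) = [(-0.36+0j), (0.02+0.79j), (0.02-0.79j)]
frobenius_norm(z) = 1.40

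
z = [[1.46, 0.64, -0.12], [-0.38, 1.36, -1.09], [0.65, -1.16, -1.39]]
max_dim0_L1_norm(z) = 3.16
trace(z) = 1.43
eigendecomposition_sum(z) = [[0.73+0.49j, 0.31-0.83j, -0.08+0.30j], [-0.23+0.75j, (0.79+0.05j), -0.28+0.00j], [(0.2-0.22j), -0.27-0.15j, 0.10+0.04j]] + [[(0.73-0.49j),0.31+0.83j,(-0.08-0.3j)], [-0.23-0.75j,0.79-0.05j,-0.28-0.00j], [0.20+0.22j,-0.27+0.15j,(0.1-0.04j)]] + [[-0.01+0.00j, (0.02+0j), 0.05-0.00j],[(0.08-0j), -0.21-0.00j, (-0.54+0j)],[0.24-0.00j, -0.63-0.00j, -1.58+0.00j]]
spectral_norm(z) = 1.97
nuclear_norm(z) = 5.28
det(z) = -5.34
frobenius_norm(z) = 3.07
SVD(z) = [[0.16, 0.53, -0.84], [-0.32, 0.83, 0.46], [0.93, 0.19, 0.30]] @ diag([1.9669001206021557, 1.8422540119623658, 1.4748912064907673]) @ [[0.49, -0.72, -0.49],[0.32, 0.67, -0.67],[-0.81, -0.17, -0.55]]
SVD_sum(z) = [[0.15, -0.22, -0.15], [-0.31, 0.45, 0.31], [0.90, -1.32, -0.91]] + [[0.31, 0.65, -0.65], [0.48, 1.02, -1.02], [0.11, 0.24, -0.24]] + [[1.0,  0.21,  0.68], [-0.55,  -0.12,  -0.38], [-0.36,  -0.08,  -0.24]]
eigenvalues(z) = [(1.62+0.59j), (1.62-0.59j), (-1.8+0j)]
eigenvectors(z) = [[-0.72+0.00j, -0.72-0.00j, -0.03+0.00j],[(-0.18-0.62j), (-0.18+0.62j), (0.32+0j)],[(-0.04+0.25j), -0.04-0.25j, (0.95+0j)]]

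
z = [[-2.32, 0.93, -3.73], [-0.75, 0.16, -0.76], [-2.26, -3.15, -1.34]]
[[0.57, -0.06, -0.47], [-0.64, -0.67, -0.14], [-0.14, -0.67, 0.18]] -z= [[2.89, -0.99, 3.26], [0.11, -0.83, 0.62], [2.12, 2.48, 1.52]]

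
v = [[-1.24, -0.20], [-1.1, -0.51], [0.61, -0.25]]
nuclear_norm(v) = 2.27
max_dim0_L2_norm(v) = 1.77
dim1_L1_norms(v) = [1.44, 1.61, 0.86]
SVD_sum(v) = [[-1.22,-0.28],[-1.16,-0.26],[0.53,0.12]] + [[-0.02, 0.08], [0.06, -0.25], [0.08, -0.37]]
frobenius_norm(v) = 1.87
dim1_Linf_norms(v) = [1.24, 1.1, 0.61]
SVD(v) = [[-0.69, 0.17], [-0.66, -0.55], [0.30, -0.82]] @ diag([1.8077720443566987, 0.4628825289880817]) @ [[0.98, 0.22], [-0.22, 0.98]]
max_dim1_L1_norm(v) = 1.61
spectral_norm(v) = 1.81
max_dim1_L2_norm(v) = 1.26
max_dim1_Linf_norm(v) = 1.24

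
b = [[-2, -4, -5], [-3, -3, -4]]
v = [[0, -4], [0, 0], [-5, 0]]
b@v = [[25, 8], [20, 12]]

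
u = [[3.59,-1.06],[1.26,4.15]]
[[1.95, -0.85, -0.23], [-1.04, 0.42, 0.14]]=u @ [[0.43,-0.19,-0.05], [-0.38,0.16,0.05]]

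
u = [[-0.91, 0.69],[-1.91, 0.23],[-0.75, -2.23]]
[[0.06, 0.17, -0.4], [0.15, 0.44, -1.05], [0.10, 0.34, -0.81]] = u @ [[-0.08, -0.24, 0.57], [-0.02, -0.07, 0.17]]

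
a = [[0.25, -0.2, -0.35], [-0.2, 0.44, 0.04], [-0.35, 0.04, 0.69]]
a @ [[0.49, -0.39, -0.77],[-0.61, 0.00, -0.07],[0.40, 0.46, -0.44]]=[[0.10, -0.26, -0.02], [-0.35, 0.10, 0.11], [0.08, 0.45, -0.04]]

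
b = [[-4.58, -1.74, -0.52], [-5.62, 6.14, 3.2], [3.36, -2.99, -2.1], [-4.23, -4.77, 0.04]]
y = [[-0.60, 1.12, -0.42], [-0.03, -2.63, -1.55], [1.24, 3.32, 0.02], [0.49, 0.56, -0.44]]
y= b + [[3.98, 2.86, 0.1], [5.59, -8.77, -4.75], [-2.12, 6.31, 2.12], [4.72, 5.33, -0.48]]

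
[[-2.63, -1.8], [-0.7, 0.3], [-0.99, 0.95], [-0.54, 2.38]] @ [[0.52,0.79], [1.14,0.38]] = [[-3.42,  -2.76], [-0.02,  -0.44], [0.57,  -0.42], [2.43,  0.48]]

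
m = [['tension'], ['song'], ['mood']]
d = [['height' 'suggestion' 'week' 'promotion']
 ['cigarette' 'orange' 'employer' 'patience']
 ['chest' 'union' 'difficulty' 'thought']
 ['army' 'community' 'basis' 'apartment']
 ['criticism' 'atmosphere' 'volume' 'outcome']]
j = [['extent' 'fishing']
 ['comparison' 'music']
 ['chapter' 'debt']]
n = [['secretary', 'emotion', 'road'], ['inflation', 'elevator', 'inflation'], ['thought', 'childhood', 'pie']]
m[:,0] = ['tension', 'song', 'mood']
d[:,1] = ['suggestion', 'orange', 'union', 'community', 'atmosphere']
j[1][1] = 'music'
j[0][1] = 'fishing'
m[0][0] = 'tension'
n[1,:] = ['inflation', 'elevator', 'inflation']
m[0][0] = 'tension'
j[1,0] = 'comparison'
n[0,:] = ['secretary', 'emotion', 'road']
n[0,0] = 'secretary'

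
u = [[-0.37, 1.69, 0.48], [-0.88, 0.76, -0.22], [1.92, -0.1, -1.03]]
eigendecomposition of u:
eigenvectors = [[(-0.31+0j), (-0.6+0j), (-0.6-0j)], [-0.03+0.00j, (-0.18-0.51j), (-0.18+0.51j)], [0.95+0.00j, (-0.46+0.37j), (-0.46-0.37j)]]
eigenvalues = [(-1.66+0j), (0.51+1.14j), (0.51-1.14j)]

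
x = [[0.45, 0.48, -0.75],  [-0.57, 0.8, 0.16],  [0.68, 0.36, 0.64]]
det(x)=0.994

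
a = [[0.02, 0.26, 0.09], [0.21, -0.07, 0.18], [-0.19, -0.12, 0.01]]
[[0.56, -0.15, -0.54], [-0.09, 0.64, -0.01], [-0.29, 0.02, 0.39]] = a@[[0.22, 0.86, -0.74], [2.11, -1.34, -2.04], [0.04, 2.03, 0.01]]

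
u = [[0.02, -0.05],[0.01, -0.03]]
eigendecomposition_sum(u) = [[0.01,-0.01], [0.00,-0.00]] + [[0.01, -0.04], [0.01, -0.03]]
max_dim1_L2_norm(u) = 0.05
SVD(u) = [[-0.86,-0.51], [-0.51,0.86]] @ diag([0.062429433838655346, 0.0016018085356731444]) @ [[-0.36, 0.93], [-0.93, -0.36]]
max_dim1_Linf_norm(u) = 0.05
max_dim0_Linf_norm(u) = 0.05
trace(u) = -0.01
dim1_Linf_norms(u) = [0.05, 0.03]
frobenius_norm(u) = 0.06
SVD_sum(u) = [[0.02, -0.05], [0.01, -0.03]] + [[0.00, 0.00], [-0.00, -0.0]]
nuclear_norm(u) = 0.06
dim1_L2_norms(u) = [0.05, 0.03]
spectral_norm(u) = 0.06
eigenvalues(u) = [0.01, -0.02]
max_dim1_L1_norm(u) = 0.07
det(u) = -0.00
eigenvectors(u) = [[0.96, 0.81], [0.27, 0.59]]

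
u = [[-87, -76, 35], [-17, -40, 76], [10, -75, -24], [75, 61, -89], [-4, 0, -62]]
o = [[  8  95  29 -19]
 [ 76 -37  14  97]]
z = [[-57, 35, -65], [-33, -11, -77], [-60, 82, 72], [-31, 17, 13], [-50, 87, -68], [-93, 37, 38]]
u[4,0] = -4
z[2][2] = 72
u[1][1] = -40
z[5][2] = 38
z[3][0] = -31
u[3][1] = 61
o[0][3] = -19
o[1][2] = 14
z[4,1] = 87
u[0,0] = -87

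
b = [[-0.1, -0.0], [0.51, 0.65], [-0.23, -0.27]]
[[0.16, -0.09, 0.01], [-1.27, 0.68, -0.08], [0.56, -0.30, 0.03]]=b@[[-1.62, 0.87, -0.10], [-0.68, 0.37, -0.04]]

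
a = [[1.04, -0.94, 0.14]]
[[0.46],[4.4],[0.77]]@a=[[0.48, -0.43, 0.06], [4.58, -4.14, 0.62], [0.80, -0.72, 0.11]]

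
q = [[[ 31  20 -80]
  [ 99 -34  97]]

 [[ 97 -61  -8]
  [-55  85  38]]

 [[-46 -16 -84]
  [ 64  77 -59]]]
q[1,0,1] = -61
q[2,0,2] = -84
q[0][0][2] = -80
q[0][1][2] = 97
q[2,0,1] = -16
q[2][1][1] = 77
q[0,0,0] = 31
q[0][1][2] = 97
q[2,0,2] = -84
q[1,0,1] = -61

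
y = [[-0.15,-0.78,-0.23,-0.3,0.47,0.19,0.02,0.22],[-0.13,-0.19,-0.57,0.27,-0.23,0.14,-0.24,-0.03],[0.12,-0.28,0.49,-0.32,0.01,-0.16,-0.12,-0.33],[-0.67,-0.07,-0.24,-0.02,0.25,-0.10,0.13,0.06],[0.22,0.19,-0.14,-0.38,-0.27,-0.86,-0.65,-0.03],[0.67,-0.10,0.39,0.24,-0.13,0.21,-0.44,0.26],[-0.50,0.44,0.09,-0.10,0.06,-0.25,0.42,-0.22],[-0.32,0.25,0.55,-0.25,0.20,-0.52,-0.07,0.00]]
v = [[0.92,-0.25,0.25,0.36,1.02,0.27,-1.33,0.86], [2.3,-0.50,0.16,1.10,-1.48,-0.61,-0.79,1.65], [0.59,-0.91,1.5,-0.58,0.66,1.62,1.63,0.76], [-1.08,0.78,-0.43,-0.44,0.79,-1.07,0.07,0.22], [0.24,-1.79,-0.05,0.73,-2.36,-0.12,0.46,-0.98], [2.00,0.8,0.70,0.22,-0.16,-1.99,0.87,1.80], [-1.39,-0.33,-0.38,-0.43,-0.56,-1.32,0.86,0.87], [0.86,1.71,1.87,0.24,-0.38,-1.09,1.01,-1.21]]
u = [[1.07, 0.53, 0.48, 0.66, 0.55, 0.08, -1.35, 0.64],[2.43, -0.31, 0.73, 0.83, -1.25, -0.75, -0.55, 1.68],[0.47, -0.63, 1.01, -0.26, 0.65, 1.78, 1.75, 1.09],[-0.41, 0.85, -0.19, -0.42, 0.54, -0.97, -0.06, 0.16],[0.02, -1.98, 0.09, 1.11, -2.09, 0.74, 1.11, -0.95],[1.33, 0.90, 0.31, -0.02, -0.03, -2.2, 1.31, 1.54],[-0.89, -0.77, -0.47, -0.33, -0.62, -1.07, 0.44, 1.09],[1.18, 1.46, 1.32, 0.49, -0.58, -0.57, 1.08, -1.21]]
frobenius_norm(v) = 8.49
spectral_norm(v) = 4.84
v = y + u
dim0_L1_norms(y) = [2.78, 2.3, 2.7, 1.88, 1.62, 2.43, 2.09, 1.15]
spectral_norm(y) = 1.47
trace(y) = 0.49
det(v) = 8.58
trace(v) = -3.22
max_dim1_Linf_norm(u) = 2.43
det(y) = 0.00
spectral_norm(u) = 4.67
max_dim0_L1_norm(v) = 9.38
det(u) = 0.43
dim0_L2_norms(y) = [1.16, 1.01, 1.08, 0.73, 0.69, 1.1, 0.94, 0.53]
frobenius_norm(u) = 8.14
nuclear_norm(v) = 19.94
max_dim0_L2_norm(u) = 3.4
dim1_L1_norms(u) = [5.36, 8.53, 7.64, 3.6, 8.09, 7.64, 5.68, 7.89]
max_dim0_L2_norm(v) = 3.79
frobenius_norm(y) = 2.63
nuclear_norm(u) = 18.83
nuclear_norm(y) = 5.93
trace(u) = -3.71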